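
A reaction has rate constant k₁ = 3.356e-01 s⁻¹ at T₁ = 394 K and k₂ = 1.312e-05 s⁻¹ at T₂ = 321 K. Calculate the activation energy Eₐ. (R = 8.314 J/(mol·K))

146.2 kJ/mol

Step 1: Use the two-temperature Arrhenius form: ln(k₂/k₁) = -Eₐ/R × (1/T₂ - 1/T₁)
Step 2: ln(k₂/k₁) = ln(1.312e-05/3.356e-01) = ln(3.90942e-05) = -10.1495
Step 3: 1/T₂ - 1/T₁ = 1/321 - 1/394 = 5.771937e-04 K⁻¹
Step 4: Eₐ = -R × ln(k₂/k₁) / (1/T₂ - 1/T₁) = -8.314 × -10.1495 / 5.771937e-04
Step 5: Eₐ = 1.4620e+05 J/mol = 146.2 kJ/mol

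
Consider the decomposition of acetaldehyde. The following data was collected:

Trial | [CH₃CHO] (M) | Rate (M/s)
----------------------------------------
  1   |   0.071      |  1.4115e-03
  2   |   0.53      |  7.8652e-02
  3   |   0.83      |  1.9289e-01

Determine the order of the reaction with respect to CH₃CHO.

second order (2)

Step 1: Compare trials to find order n where rate₂/rate₁ = ([CH₃CHO]₂/[CH₃CHO]₁)^n
Step 2: rate₂/rate₁ = 7.8652e-02/1.4115e-03 = 55.72
Step 3: [CH₃CHO]₂/[CH₃CHO]₁ = 0.53/0.071 = 7.465
Step 4: n = ln(55.72)/ln(7.465) = 2.00 ≈ 2
Step 5: The reaction is second order in CH₃CHO.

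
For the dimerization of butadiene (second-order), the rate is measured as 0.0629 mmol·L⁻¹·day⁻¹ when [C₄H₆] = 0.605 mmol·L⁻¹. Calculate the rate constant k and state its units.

0.1718 (mmol·L⁻¹)⁻¹·day⁻¹

Step 1: rate = k[C₄H₆]^2, so k = rate / [C₄H₆]^2.
Step 2: k = 0.0629 / (0.605)^2 = 0.0629 / 0.366.
Step 3: k = 0.1718 (mmol·L⁻¹)⁻¹·day⁻¹.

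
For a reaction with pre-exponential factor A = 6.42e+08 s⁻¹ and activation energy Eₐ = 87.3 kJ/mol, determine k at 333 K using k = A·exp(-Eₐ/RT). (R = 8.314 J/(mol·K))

1.30e-05 s⁻¹

Step 1: Use the Arrhenius equation: k = A × exp(-Eₐ/RT)
Step 2: Convert Eₐ to J/mol: 87.3 kJ/mol = 87300 J/mol
Step 3: Calculate the exponent: -Eₐ/(RT) = -87300/(8.314 × 333) = -31.53262
Step 4: k = 6.42e+08 × exp(-31.53262)
Step 5: k = 6.42e+08 × 2.02096e-14 = 1.2975e-05 s⁻¹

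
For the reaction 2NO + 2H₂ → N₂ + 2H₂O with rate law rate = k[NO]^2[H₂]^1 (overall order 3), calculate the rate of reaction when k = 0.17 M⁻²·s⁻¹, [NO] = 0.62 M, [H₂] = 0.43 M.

0.0281 M/s

Step 1: The rate law is rate = k[NO]^2[H₂]^1, overall order = 2+1 = 3
Step 2: Substitute values: rate = 0.17 × (0.62)^2 × (0.43)^1
Step 3: rate = 0.17 × 0.3844 × 0.43 = 0.0280996 M/s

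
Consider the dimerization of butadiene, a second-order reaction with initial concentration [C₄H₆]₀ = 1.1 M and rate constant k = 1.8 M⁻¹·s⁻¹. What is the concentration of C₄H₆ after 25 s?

0.02178 M

Step 1: For a second-order reaction: 1/[C₄H₆] = 1/[C₄H₆]₀ + kt
Step 2: 1/[C₄H₆] = 1/1.1 + 1.8 × 25
Step 3: 1/[C₄H₆] = 0.9091 + 45 = 45.91
Step 4: [C₄H₆] = 1/45.91 = 0.02178 M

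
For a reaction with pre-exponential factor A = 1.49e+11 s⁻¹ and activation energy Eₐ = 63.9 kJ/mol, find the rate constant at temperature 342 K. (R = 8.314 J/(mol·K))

2.59e+01 s⁻¹

Step 1: Use the Arrhenius equation: k = A × exp(-Eₐ/RT)
Step 2: Convert Eₐ to J/mol: 63.9 kJ/mol = 63900 J/mol
Step 3: Calculate the exponent: -Eₐ/(RT) = -63900/(8.314 × 342) = -22.47319
Step 4: k = 1.49e+11 × exp(-22.47319)
Step 5: k = 1.49e+11 × 1.73787e-10 = 2.5894e+01 s⁻¹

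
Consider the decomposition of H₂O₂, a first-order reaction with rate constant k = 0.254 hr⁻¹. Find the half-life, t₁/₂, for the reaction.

2.729 hr

Step 1: For a first-order reaction, t₁/₂ = ln(2)/k
Step 2: t₁/₂ = ln(2)/0.254
Step 3: t₁/₂ = 0.6931/0.254 = 2.729 hr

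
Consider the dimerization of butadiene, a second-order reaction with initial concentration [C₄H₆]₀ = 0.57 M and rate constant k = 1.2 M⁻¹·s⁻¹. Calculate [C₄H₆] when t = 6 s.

0.1117 M

Step 1: For a second-order reaction: 1/[C₄H₆] = 1/[C₄H₆]₀ + kt
Step 2: 1/[C₄H₆] = 1/0.57 + 1.2 × 6
Step 3: 1/[C₄H₆] = 1.754 + 7.2 = 8.954
Step 4: [C₄H₆] = 1/8.954 = 0.1117 M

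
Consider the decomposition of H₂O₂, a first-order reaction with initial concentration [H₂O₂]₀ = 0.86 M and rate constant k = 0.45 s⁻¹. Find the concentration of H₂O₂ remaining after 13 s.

0.002477 M

Step 1: For a first-order reaction: [H₂O₂] = [H₂O₂]₀ × e^(-kt)
Step 2: [H₂O₂] = 0.86 × e^(-0.45 × 13)
Step 3: [H₂O₂] = 0.86 × e^(-5.85)
Step 4: [H₂O₂] = 0.86 × 0.0028799 = 0.002477 M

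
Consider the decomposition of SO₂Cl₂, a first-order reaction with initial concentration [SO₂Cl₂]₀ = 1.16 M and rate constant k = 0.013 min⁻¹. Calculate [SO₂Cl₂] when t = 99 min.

0.3203 M

Step 1: For a first-order reaction: [SO₂Cl₂] = [SO₂Cl₂]₀ × e^(-kt)
Step 2: [SO₂Cl₂] = 1.16 × e^(-0.013 × 99)
Step 3: [SO₂Cl₂] = 1.16 × e^(-1.287)
Step 4: [SO₂Cl₂] = 1.16 × 0.276098 = 0.3203 M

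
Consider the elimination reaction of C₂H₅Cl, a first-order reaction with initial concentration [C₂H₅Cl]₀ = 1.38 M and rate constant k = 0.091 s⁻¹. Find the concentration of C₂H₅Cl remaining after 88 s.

0.0004592 M

Step 1: For a first-order reaction: [C₂H₅Cl] = [C₂H₅Cl]₀ × e^(-kt)
Step 2: [C₂H₅Cl] = 1.38 × e^(-0.091 × 88)
Step 3: [C₂H₅Cl] = 1.38 × e^(-8.008)
Step 4: [C₂H₅Cl] = 1.38 × 0.00033279 = 0.0004592 M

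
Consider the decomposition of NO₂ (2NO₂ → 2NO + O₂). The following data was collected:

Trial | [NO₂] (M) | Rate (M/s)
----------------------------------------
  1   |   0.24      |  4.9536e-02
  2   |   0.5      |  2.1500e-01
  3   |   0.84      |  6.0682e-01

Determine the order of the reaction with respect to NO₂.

second order (2)

Step 1: Compare trials to find order n where rate₂/rate₁ = ([NO₂]₂/[NO₂]₁)^n
Step 2: rate₂/rate₁ = 2.1500e-01/4.9536e-02 = 4.34
Step 3: [NO₂]₂/[NO₂]₁ = 0.5/0.24 = 2.083
Step 4: n = ln(4.34)/ln(2.083) = 2.00 ≈ 2
Step 5: The reaction is second order in NO₂.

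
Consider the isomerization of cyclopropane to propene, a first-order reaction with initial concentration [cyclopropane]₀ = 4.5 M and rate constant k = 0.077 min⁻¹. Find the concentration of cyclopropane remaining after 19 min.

1.042 M

Step 1: For a first-order reaction: [cyclopropane] = [cyclopropane]₀ × e^(-kt)
Step 2: [cyclopropane] = 4.5 × e^(-0.077 × 19)
Step 3: [cyclopropane] = 4.5 × e^(-1.463)
Step 4: [cyclopropane] = 4.5 × 0.231541 = 1.042 M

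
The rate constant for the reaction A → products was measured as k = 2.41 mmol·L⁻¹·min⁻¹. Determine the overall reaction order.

zeroth order (0)

Step 1: The units of k for an nth-order reaction are (concentration)^(1-n)·(time)⁻¹.
Step 2: Here k has units mmol·L⁻¹·min⁻¹, so the concentration exponent is 1.
Step 3: 1 - n = 1 ⇒ n = 0. The reaction is zeroth order.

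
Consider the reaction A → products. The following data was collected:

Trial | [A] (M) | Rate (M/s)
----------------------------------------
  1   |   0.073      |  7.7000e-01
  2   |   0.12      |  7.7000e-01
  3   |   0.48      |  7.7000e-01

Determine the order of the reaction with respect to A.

zeroth order (0)

Step 1: Compare trials - when concentration changes, rate stays constant.
Step 2: rate₂/rate₁ = 7.7000e-01/7.7000e-01 = 1
Step 3: [A]₂/[A]₁ = 0.12/0.073 = 1.644
Step 4: Since rate ratio ≈ (conc ratio)^0, the reaction is zeroth order.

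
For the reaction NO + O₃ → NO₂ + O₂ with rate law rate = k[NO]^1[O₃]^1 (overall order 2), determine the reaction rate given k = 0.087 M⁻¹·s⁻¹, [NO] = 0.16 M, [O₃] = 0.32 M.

0.004454 M/s

Step 1: The rate law is rate = k[NO]^1[O₃]^1, overall order = 1+1 = 2
Step 2: Substitute values: rate = 0.087 × (0.16)^1 × (0.32)^1
Step 3: rate = 0.087 × 0.16 × 0.32 = 0.0044544 M/s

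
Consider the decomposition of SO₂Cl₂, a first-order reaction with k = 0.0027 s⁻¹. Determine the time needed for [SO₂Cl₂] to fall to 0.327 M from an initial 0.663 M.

261.8 s

Step 1: For first-order: t = ln([SO₂Cl₂]₀/[SO₂Cl₂])/k
Step 2: t = ln(0.663/0.327)/0.0027
Step 3: t = ln(2.028)/0.0027
Step 4: t = 0.7068/0.0027 = 261.8 s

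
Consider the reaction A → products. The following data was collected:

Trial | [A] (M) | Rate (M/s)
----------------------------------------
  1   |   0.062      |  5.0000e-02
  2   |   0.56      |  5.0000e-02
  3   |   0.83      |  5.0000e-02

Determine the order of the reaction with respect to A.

zeroth order (0)

Step 1: Compare trials - when concentration changes, rate stays constant.
Step 2: rate₂/rate₁ = 5.0000e-02/5.0000e-02 = 1
Step 3: [A]₂/[A]₁ = 0.56/0.062 = 9.032
Step 4: Since rate ratio ≈ (conc ratio)^0, the reaction is zeroth order.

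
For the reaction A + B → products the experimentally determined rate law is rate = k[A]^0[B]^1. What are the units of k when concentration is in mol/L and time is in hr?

hr⁻¹

Step 1: Overall order = 0 + 1 = 1.
Step 2: rate has units mol/L·hr⁻¹; [A]^0[B]^1 has units (mol/L)^1.
Step 3: k = rate/([A]^0[B]^1), so units of k = (mol/L)^(1-1)·hr⁻¹ = hr⁻¹.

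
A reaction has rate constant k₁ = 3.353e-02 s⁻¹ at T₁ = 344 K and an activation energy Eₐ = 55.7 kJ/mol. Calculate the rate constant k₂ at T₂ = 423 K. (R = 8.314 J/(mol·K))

1.274e+00 s⁻¹

Step 1: Use the two-temperature Arrhenius form: ln(k₂/k₁) = -Eₐ/R × (1/T₂ - 1/T₁)
Step 2: Convert Eₐ to J/mol: 55.7 kJ/mol = 55700 J/mol
Step 3: 1/T₂ - 1/T₁ = 1/423 - 1/344 = -5.429106e-04 K⁻¹
Step 4: ln(k₂/k₁) = -55700/8.314 × -5.429106e-04 = 3.63725
Step 5: k₂ = k₁ × exp(3.63725) = 3.353e-02 × 3.79872e+01 = 1.274e+00 s⁻¹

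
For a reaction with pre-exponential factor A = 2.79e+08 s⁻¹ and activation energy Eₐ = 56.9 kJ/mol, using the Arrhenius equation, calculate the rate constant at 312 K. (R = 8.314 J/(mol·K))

8.30e-02 s⁻¹

Step 1: Use the Arrhenius equation: k = A × exp(-Eₐ/RT)
Step 2: Convert Eₐ to J/mol: 56.9 kJ/mol = 56900 J/mol
Step 3: Calculate the exponent: -Eₐ/(RT) = -56900/(8.314 × 312) = -21.93551
Step 4: k = 2.79e+08 × exp(-21.93551)
Step 5: k = 2.79e+08 × 2.97529e-10 = 8.3011e-02 s⁻¹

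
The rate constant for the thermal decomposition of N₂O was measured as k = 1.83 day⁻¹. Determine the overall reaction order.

first order (1)

Step 1: The units of k for an nth-order reaction are (concentration)^(1-n)·(time)⁻¹.
Step 2: Here k has units day⁻¹, so the concentration exponent is 0.
Step 3: 1 - n = 0 ⇒ n = 1. The reaction is first order.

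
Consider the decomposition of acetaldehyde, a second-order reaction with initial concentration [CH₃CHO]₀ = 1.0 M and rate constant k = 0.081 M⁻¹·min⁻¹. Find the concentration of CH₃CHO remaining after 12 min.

0.5071 M

Step 1: For a second-order reaction: 1/[CH₃CHO] = 1/[CH₃CHO]₀ + kt
Step 2: 1/[CH₃CHO] = 1/1.0 + 0.081 × 12
Step 3: 1/[CH₃CHO] = 1 + 0.972 = 1.972
Step 4: [CH₃CHO] = 1/1.972 = 0.5071 M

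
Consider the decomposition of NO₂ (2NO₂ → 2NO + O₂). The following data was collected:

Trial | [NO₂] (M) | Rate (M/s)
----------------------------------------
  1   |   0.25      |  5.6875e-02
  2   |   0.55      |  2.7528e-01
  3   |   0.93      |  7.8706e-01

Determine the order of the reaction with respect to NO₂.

second order (2)

Step 1: Compare trials to find order n where rate₂/rate₁ = ([NO₂]₂/[NO₂]₁)^n
Step 2: rate₂/rate₁ = 2.7528e-01/5.6875e-02 = 4.84
Step 3: [NO₂]₂/[NO₂]₁ = 0.55/0.25 = 2.2
Step 4: n = ln(4.84)/ln(2.2) = 2.00 ≈ 2
Step 5: The reaction is second order in NO₂.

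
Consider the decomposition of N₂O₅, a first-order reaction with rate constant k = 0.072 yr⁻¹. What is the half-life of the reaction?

9.627 yr

Step 1: For a first-order reaction, t₁/₂ = ln(2)/k
Step 2: t₁/₂ = ln(2)/0.072
Step 3: t₁/₂ = 0.6931/0.072 = 9.627 yr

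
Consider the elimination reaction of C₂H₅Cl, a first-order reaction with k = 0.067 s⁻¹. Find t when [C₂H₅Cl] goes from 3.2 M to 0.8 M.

20.69 s

Step 1: For first-order: t = ln([C₂H₅Cl]₀/[C₂H₅Cl])/k
Step 2: t = ln(3.2/0.8)/0.067
Step 3: t = ln(4)/0.067
Step 4: t = 1.386/0.067 = 20.69 s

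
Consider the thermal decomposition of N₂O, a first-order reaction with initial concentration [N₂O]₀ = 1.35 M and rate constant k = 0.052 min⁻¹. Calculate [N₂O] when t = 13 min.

0.6867 M

Step 1: For a first-order reaction: [N₂O] = [N₂O]₀ × e^(-kt)
Step 2: [N₂O] = 1.35 × e^(-0.052 × 13)
Step 3: [N₂O] = 1.35 × e^(-0.676)
Step 4: [N₂O] = 1.35 × 0.508648 = 0.6867 M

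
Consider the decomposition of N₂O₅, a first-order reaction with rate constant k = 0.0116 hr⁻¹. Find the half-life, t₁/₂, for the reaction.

59.75 hr

Step 1: For a first-order reaction, t₁/₂ = ln(2)/k
Step 2: t₁/₂ = ln(2)/0.0116
Step 3: t₁/₂ = 0.6931/0.0116 = 59.75 hr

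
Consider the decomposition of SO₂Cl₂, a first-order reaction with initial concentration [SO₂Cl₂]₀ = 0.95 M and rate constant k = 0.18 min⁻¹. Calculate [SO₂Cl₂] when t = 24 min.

0.01263 M

Step 1: For a first-order reaction: [SO₂Cl₂] = [SO₂Cl₂]₀ × e^(-kt)
Step 2: [SO₂Cl₂] = 0.95 × e^(-0.18 × 24)
Step 3: [SO₂Cl₂] = 0.95 × e^(-4.32)
Step 4: [SO₂Cl₂] = 0.95 × 0.0132999 = 0.01263 M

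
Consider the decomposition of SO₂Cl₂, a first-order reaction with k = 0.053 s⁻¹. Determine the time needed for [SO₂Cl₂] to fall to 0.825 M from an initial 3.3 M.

26.16 s

Step 1: For first-order: t = ln([SO₂Cl₂]₀/[SO₂Cl₂])/k
Step 2: t = ln(3.3/0.825)/0.053
Step 3: t = ln(4)/0.053
Step 4: t = 1.386/0.053 = 26.16 s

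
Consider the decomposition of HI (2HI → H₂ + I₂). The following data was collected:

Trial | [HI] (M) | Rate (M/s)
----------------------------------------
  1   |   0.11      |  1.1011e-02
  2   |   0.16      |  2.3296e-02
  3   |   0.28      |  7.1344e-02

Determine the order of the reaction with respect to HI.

second order (2)

Step 1: Compare trials to find order n where rate₂/rate₁ = ([HI]₂/[HI]₁)^n
Step 2: rate₂/rate₁ = 2.3296e-02/1.1011e-02 = 2.116
Step 3: [HI]₂/[HI]₁ = 0.16/0.11 = 1.455
Step 4: n = ln(2.116)/ln(1.455) = 2.00 ≈ 2
Step 5: The reaction is second order in HI.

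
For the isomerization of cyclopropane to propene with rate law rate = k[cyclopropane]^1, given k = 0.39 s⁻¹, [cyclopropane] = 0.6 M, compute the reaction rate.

0.234 M/s

Step 1: Identify the rate law: rate = k[cyclopropane]^1
Step 2: Substitute values: rate = 0.39 × (0.6)^1
Step 3: Calculate: rate = 0.39 × 0.6 = 0.234 M/s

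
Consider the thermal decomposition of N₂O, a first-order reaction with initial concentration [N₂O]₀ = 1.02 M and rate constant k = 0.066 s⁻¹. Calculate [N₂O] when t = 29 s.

0.1504 M

Step 1: For a first-order reaction: [N₂O] = [N₂O]₀ × e^(-kt)
Step 2: [N₂O] = 1.02 × e^(-0.066 × 29)
Step 3: [N₂O] = 1.02 × e^(-1.914)
Step 4: [N₂O] = 1.02 × 0.147489 = 0.1504 M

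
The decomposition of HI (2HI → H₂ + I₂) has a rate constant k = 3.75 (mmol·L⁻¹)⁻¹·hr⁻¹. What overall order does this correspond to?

second order (2)

Step 1: The units of k for an nth-order reaction are (concentration)^(1-n)·(time)⁻¹.
Step 2: Here k has units (mmol·L⁻¹)⁻¹·hr⁻¹, so the concentration exponent is -1.
Step 3: 1 - n = -1 ⇒ n = 2. The reaction is second order.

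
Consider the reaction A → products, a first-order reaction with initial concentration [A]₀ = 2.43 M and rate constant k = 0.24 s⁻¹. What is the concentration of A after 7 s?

0.4529 M

Step 1: For a first-order reaction: [A] = [A]₀ × e^(-kt)
Step 2: [A] = 2.43 × e^(-0.24 × 7)
Step 3: [A] = 2.43 × e^(-1.68)
Step 4: [A] = 2.43 × 0.186374 = 0.4529 M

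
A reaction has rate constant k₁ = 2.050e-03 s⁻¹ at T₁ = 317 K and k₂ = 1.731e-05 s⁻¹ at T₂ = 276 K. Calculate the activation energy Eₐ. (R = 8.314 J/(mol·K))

84.7 kJ/mol

Step 1: Use the two-temperature Arrhenius form: ln(k₂/k₁) = -Eₐ/R × (1/T₂ - 1/T₁)
Step 2: ln(k₂/k₁) = ln(1.731e-05/2.050e-03) = ln(0.0084439) = -4.77431
Step 3: 1/T₂ - 1/T₁ = 1/276 - 1/317 = 4.686143e-04 K⁻¹
Step 4: Eₐ = -R × ln(k₂/k₁) / (1/T₂ - 1/T₁) = -8.314 × -4.77431 / 4.686143e-04
Step 5: Eₐ = 8.4704e+04 J/mol = 84.7 kJ/mol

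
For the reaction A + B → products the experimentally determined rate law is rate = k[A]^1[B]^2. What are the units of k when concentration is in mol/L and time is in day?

(mol/L)⁻²·day⁻¹

Step 1: Overall order = 1 + 2 = 3.
Step 2: rate has units mol/L·day⁻¹; [A]^1[B]^2 has units (mol/L)^3.
Step 3: k = rate/([A]^1[B]^2), so units of k = (mol/L)^(1-3)·day⁻¹ = (mol/L)⁻²·day⁻¹.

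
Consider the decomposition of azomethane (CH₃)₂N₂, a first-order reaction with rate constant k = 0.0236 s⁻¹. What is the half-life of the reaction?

29.37 s

Step 1: For a first-order reaction, t₁/₂ = ln(2)/k
Step 2: t₁/₂ = ln(2)/0.0236
Step 3: t₁/₂ = 0.6931/0.0236 = 29.37 s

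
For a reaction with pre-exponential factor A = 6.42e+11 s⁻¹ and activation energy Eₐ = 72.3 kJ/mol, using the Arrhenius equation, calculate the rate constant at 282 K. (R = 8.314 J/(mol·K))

2.60e-02 s⁻¹

Step 1: Use the Arrhenius equation: k = A × exp(-Eₐ/RT)
Step 2: Convert Eₐ to J/mol: 72.3 kJ/mol = 72300 J/mol
Step 3: Calculate the exponent: -Eₐ/(RT) = -72300/(8.314 × 282) = -30.83750
Step 4: k = 6.42e+11 × exp(-30.83750)
Step 5: k = 6.42e+11 × 4.04990e-14 = 2.6000e-02 s⁻¹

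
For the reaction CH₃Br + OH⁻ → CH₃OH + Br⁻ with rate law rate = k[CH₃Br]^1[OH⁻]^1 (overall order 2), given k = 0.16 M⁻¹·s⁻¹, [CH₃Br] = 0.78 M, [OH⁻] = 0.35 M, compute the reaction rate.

0.04368 M/s

Step 1: The rate law is rate = k[CH₃Br]^1[OH⁻]^1, overall order = 1+1 = 2
Step 2: Substitute values: rate = 0.16 × (0.78)^1 × (0.35)^1
Step 3: rate = 0.16 × 0.78 × 0.35 = 0.04368 M/s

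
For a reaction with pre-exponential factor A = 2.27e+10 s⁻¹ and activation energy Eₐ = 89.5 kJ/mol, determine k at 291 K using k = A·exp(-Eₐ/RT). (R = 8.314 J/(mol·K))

1.95e-06 s⁻¹

Step 1: Use the Arrhenius equation: k = A × exp(-Eₐ/RT)
Step 2: Convert Eₐ to J/mol: 89.5 kJ/mol = 89500 J/mol
Step 3: Calculate the exponent: -Eₐ/(RT) = -89500/(8.314 × 291) = -36.99304
Step 4: k = 2.27e+10 × exp(-36.99304)
Step 5: k = 2.27e+10 × 8.59264e-17 = 1.9505e-06 s⁻¹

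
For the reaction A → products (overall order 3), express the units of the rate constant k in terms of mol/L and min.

(mol/L)⁻²·min⁻¹

Step 1: For overall order n, rate = k × (concentration)^n.
Step 2: Rate has units mol/L·min⁻¹; concentration term has units (mol/L)^3.
Step 3: k = rate / (concentration)^n, so units of k = (mol/L)^(1-3)·min⁻¹ = (mol/L)⁻²·min⁻¹.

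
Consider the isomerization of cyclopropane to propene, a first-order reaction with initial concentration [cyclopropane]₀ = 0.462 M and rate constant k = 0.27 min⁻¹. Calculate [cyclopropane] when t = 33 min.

6.238e-05 M

Step 1: For a first-order reaction: [cyclopropane] = [cyclopropane]₀ × e^(-kt)
Step 2: [cyclopropane] = 0.462 × e^(-0.27 × 33)
Step 3: [cyclopropane] = 0.462 × e^(-8.91)
Step 4: [cyclopropane] = 0.462 × 0.000135032 = 6.238e-05 M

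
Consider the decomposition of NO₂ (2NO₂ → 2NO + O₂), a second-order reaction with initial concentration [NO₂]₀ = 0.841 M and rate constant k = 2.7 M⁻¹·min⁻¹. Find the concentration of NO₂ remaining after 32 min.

0.01142 M

Step 1: For a second-order reaction: 1/[NO₂] = 1/[NO₂]₀ + kt
Step 2: 1/[NO₂] = 1/0.841 + 2.7 × 32
Step 3: 1/[NO₂] = 1.189 + 86.4 = 87.59
Step 4: [NO₂] = 1/87.59 = 0.01142 M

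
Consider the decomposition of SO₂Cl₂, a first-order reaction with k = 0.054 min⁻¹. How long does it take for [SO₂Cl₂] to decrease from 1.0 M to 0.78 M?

4.601 min

Step 1: For first-order: t = ln([SO₂Cl₂]₀/[SO₂Cl₂])/k
Step 2: t = ln(1.0/0.78)/0.054
Step 3: t = ln(1.282)/0.054
Step 4: t = 0.2485/0.054 = 4.601 min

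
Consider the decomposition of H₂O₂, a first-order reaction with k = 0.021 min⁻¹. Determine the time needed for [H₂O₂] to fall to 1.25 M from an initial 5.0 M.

66.01 min

Step 1: For first-order: t = ln([H₂O₂]₀/[H₂O₂])/k
Step 2: t = ln(5.0/1.25)/0.021
Step 3: t = ln(4)/0.021
Step 4: t = 1.386/0.021 = 66.01 min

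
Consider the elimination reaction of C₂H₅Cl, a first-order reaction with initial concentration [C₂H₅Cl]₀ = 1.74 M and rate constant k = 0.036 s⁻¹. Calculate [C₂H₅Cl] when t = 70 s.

0.14 M

Step 1: For a first-order reaction: [C₂H₅Cl] = [C₂H₅Cl]₀ × e^(-kt)
Step 2: [C₂H₅Cl] = 1.74 × e^(-0.036 × 70)
Step 3: [C₂H₅Cl] = 1.74 × e^(-2.52)
Step 4: [C₂H₅Cl] = 1.74 × 0.0804596 = 0.14 M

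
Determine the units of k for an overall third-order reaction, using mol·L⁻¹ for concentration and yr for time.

(mol·L⁻¹)⁻²·yr⁻¹

Step 1: For overall order n, rate = k × (concentration)^n.
Step 2: Rate has units mol·L⁻¹·yr⁻¹; concentration term has units (mol·L⁻¹)^3.
Step 3: k = rate / (concentration)^n, so units of k = (mol·L⁻¹)^(1-3)·yr⁻¹ = (mol·L⁻¹)⁻²·yr⁻¹.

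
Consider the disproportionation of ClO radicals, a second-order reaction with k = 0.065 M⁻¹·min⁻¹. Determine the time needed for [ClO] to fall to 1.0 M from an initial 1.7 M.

6.335 min

Step 1: For second-order: t = (1/[ClO] - 1/[ClO]₀)/k
Step 2: t = (1/1.0 - 1/1.7)/0.065
Step 3: t = (1 - 0.5882)/0.065
Step 4: t = 0.4118/0.065 = 6.335 min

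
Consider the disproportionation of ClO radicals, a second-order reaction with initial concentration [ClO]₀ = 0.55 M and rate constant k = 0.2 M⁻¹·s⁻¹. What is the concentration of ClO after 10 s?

0.2619 M

Step 1: For a second-order reaction: 1/[ClO] = 1/[ClO]₀ + kt
Step 2: 1/[ClO] = 1/0.55 + 0.2 × 10
Step 3: 1/[ClO] = 1.818 + 2 = 3.818
Step 4: [ClO] = 1/3.818 = 0.2619 M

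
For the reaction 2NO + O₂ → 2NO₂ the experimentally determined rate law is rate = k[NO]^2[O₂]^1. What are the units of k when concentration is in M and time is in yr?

M⁻²·yr⁻¹

Step 1: Overall order = 2 + 1 = 3.
Step 2: rate has units M·yr⁻¹; [NO]^2[O₂]^1 has units M^3.
Step 3: k = rate/([NO]^2[O₂]^1), so units of k = M^(1-3)·yr⁻¹ = M⁻²·yr⁻¹.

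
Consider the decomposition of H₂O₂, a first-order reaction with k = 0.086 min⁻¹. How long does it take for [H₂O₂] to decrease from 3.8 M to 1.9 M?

8.06 min

Step 1: For first-order: t = ln([H₂O₂]₀/[H₂O₂])/k
Step 2: t = ln(3.8/1.9)/0.086
Step 3: t = ln(2)/0.086
Step 4: t = 0.6931/0.086 = 8.06 min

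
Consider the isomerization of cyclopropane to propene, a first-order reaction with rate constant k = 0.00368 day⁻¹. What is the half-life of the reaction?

188.4 day

Step 1: For a first-order reaction, t₁/₂ = ln(2)/k
Step 2: t₁/₂ = ln(2)/0.00368
Step 3: t₁/₂ = 0.6931/0.00368 = 188.4 day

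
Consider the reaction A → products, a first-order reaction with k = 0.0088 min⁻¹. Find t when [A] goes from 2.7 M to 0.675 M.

157.5 min

Step 1: For first-order: t = ln([A]₀/[A])/k
Step 2: t = ln(2.7/0.675)/0.0088
Step 3: t = ln(4)/0.0088
Step 4: t = 1.386/0.0088 = 157.5 min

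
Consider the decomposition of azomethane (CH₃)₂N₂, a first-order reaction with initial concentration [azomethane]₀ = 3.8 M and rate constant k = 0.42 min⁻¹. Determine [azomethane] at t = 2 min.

1.64 M

Step 1: For a first-order reaction: [azomethane] = [azomethane]₀ × e^(-kt)
Step 2: [azomethane] = 3.8 × e^(-0.42 × 2)
Step 3: [azomethane] = 3.8 × e^(-0.84)
Step 4: [azomethane] = 3.8 × 0.431711 = 1.64 M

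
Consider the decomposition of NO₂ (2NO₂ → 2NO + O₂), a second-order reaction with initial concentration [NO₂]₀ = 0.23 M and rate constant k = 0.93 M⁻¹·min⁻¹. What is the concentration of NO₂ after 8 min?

0.08483 M

Step 1: For a second-order reaction: 1/[NO₂] = 1/[NO₂]₀ + kt
Step 2: 1/[NO₂] = 1/0.23 + 0.93 × 8
Step 3: 1/[NO₂] = 4.348 + 7.44 = 11.79
Step 4: [NO₂] = 1/11.79 = 0.08483 M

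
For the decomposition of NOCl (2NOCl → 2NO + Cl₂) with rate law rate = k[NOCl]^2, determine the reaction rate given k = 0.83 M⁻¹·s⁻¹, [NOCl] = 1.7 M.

2.399 M/s

Step 1: Identify the rate law: rate = k[NOCl]^2
Step 2: Substitute values: rate = 0.83 × (1.7)^2
Step 3: Calculate: rate = 0.83 × 2.89 = 2.3987 M/s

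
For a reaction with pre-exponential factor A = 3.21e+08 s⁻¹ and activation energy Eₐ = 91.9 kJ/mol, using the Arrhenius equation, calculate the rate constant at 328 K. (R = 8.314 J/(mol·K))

7.43e-07 s⁻¹

Step 1: Use the Arrhenius equation: k = A × exp(-Eₐ/RT)
Step 2: Convert Eₐ to J/mol: 91.9 kJ/mol = 91900 J/mol
Step 3: Calculate the exponent: -Eₐ/(RT) = -91900/(8.314 × 328) = -33.70014
Step 4: k = 3.21e+08 × exp(-33.70014)
Step 5: k = 3.21e+08 × 2.31321e-15 = 7.4254e-07 s⁻¹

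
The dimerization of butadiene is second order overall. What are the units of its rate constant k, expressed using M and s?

M⁻¹·s⁻¹

Step 1: For overall order n, rate = k × (concentration)^n.
Step 2: Rate has units M·s⁻¹; concentration term has units M^2.
Step 3: k = rate / (concentration)^n, so units of k = M^(1-2)·s⁻¹ = M⁻¹·s⁻¹.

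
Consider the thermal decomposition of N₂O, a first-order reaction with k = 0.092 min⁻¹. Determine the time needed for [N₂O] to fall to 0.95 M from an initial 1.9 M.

7.534 min

Step 1: For first-order: t = ln([N₂O]₀/[N₂O])/k
Step 2: t = ln(1.9/0.95)/0.092
Step 3: t = ln(2)/0.092
Step 4: t = 0.6931/0.092 = 7.534 min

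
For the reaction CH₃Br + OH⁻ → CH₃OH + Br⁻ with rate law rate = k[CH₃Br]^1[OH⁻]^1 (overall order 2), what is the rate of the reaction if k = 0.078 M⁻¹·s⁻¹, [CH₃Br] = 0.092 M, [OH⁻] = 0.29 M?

0.002081 M/s

Step 1: The rate law is rate = k[CH₃Br]^1[OH⁻]^1, overall order = 1+1 = 2
Step 2: Substitute values: rate = 0.078 × (0.092)^1 × (0.29)^1
Step 3: rate = 0.078 × 0.092 × 0.29 = 0.00208104 M/s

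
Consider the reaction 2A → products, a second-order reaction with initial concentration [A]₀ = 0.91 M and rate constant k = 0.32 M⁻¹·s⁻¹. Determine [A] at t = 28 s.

0.09941 M

Step 1: For a second-order reaction: 1/[A] = 1/[A]₀ + kt
Step 2: 1/[A] = 1/0.91 + 0.32 × 28
Step 3: 1/[A] = 1.099 + 8.96 = 10.06
Step 4: [A] = 1/10.06 = 0.09941 M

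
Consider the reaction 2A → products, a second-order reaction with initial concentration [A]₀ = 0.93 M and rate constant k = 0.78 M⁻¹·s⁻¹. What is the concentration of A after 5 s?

0.201 M

Step 1: For a second-order reaction: 1/[A] = 1/[A]₀ + kt
Step 2: 1/[A] = 1/0.93 + 0.78 × 5
Step 3: 1/[A] = 1.075 + 3.9 = 4.975
Step 4: [A] = 1/4.975 = 0.201 M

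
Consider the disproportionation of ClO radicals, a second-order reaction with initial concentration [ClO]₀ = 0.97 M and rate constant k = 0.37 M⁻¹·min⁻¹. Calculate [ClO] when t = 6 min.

0.3076 M

Step 1: For a second-order reaction: 1/[ClO] = 1/[ClO]₀ + kt
Step 2: 1/[ClO] = 1/0.97 + 0.37 × 6
Step 3: 1/[ClO] = 1.031 + 2.22 = 3.251
Step 4: [ClO] = 1/3.251 = 0.3076 M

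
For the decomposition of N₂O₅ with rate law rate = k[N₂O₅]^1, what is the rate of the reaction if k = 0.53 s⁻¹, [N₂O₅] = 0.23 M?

0.1219 M/s

Step 1: Identify the rate law: rate = k[N₂O₅]^1
Step 2: Substitute values: rate = 0.53 × (0.23)^1
Step 3: Calculate: rate = 0.53 × 0.23 = 0.1219 M/s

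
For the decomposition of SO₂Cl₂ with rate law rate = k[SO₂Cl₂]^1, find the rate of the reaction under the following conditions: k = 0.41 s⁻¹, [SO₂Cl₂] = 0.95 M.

0.3895 M/s

Step 1: Identify the rate law: rate = k[SO₂Cl₂]^1
Step 2: Substitute values: rate = 0.41 × (0.95)^1
Step 3: Calculate: rate = 0.41 × 0.95 = 0.3895 M/s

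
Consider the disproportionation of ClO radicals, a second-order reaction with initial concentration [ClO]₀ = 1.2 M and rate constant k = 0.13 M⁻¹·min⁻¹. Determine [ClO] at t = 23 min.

0.2616 M

Step 1: For a second-order reaction: 1/[ClO] = 1/[ClO]₀ + kt
Step 2: 1/[ClO] = 1/1.2 + 0.13 × 23
Step 3: 1/[ClO] = 0.8333 + 2.99 = 3.823
Step 4: [ClO] = 1/3.823 = 0.2616 M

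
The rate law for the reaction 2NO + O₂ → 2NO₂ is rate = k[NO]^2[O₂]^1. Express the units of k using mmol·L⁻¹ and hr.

(mmol·L⁻¹)⁻²·hr⁻¹

Step 1: Overall order = 2 + 1 = 3.
Step 2: rate has units mmol·L⁻¹·hr⁻¹; [NO]^2[O₂]^1 has units (mmol·L⁻¹)^3.
Step 3: k = rate/([NO]^2[O₂]^1), so units of k = (mmol·L⁻¹)^(1-3)·hr⁻¹ = (mmol·L⁻¹)⁻²·hr⁻¹.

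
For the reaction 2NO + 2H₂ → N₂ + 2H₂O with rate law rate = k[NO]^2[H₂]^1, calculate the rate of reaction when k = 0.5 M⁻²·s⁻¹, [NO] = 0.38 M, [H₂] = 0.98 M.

0.07076 M/s

Step 1: The rate law is rate = k[NO]^2[H₂]^1
Step 2: Substitute: rate = 0.5 × (0.38)^2 × (0.98)^1
Step 3: rate = 0.5 × 0.1444 × 0.98 = 0.070756 M/s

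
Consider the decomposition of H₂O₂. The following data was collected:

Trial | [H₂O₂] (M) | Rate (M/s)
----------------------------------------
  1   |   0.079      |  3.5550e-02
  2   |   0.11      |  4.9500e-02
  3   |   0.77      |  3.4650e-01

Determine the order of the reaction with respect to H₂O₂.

first order (1)

Step 1: Compare trials to find order n where rate₂/rate₁ = ([H₂O₂]₂/[H₂O₂]₁)^n
Step 2: rate₂/rate₁ = 4.9500e-02/3.5550e-02 = 1.392
Step 3: [H₂O₂]₂/[H₂O₂]₁ = 0.11/0.079 = 1.392
Step 4: n = ln(1.392)/ln(1.392) = 1.00 ≈ 1
Step 5: The reaction is first order in H₂O₂.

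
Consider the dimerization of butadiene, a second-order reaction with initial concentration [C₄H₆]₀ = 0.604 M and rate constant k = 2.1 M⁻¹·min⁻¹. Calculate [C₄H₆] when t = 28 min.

0.01654 M

Step 1: For a second-order reaction: 1/[C₄H₆] = 1/[C₄H₆]₀ + kt
Step 2: 1/[C₄H₆] = 1/0.604 + 2.1 × 28
Step 3: 1/[C₄H₆] = 1.656 + 58.8 = 60.46
Step 4: [C₄H₆] = 1/60.46 = 0.01654 M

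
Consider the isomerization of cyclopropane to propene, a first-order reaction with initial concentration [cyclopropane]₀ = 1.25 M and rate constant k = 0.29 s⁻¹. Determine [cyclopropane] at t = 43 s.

4.8e-06 M

Step 1: For a first-order reaction: [cyclopropane] = [cyclopropane]₀ × e^(-kt)
Step 2: [cyclopropane] = 1.25 × e^(-0.29 × 43)
Step 3: [cyclopropane] = 1.25 × e^(-12.47)
Step 4: [cyclopropane] = 1.25 × 3.84015e-06 = 4.8e-06 M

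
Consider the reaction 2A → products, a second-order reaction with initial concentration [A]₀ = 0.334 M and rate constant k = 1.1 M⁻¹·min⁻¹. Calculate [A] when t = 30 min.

0.02778 M

Step 1: For a second-order reaction: 1/[A] = 1/[A]₀ + kt
Step 2: 1/[A] = 1/0.334 + 1.1 × 30
Step 3: 1/[A] = 2.994 + 33 = 35.99
Step 4: [A] = 1/35.99 = 0.02778 M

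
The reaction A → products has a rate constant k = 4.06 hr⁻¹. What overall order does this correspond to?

first order (1)

Step 1: The units of k for an nth-order reaction are (concentration)^(1-n)·(time)⁻¹.
Step 2: Here k has units hr⁻¹, so the concentration exponent is 0.
Step 3: 1 - n = 0 ⇒ n = 1. The reaction is first order.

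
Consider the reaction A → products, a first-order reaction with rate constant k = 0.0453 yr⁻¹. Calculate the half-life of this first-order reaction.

15.3 yr

Step 1: For a first-order reaction, t₁/₂ = ln(2)/k
Step 2: t₁/₂ = ln(2)/0.0453
Step 3: t₁/₂ = 0.6931/0.0453 = 15.3 yr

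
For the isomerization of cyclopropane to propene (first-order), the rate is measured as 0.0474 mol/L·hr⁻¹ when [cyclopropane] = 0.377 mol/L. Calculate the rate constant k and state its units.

0.1257 hr⁻¹

Step 1: rate = k[cyclopropane]^1, so k = rate / [cyclopropane]^1.
Step 2: k = 0.0474 / (0.377)^1 = 0.0474 / 0.377.
Step 3: k = 0.1257 hr⁻¹.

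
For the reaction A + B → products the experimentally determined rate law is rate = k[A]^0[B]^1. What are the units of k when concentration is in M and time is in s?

s⁻¹

Step 1: Overall order = 0 + 1 = 1.
Step 2: rate has units M·s⁻¹; [A]^0[B]^1 has units M^1.
Step 3: k = rate/([A]^0[B]^1), so units of k = M^(1-1)·s⁻¹ = s⁻¹.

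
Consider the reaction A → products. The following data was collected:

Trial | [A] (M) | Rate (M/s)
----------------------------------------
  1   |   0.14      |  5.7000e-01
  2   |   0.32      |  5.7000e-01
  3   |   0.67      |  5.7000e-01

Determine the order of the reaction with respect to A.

zeroth order (0)

Step 1: Compare trials - when concentration changes, rate stays constant.
Step 2: rate₂/rate₁ = 5.7000e-01/5.7000e-01 = 1
Step 3: [A]₂/[A]₁ = 0.32/0.14 = 2.286
Step 4: Since rate ratio ≈ (conc ratio)^0, the reaction is zeroth order.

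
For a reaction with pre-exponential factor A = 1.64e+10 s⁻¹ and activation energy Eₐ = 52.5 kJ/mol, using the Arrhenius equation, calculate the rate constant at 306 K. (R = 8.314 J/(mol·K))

1.79e+01 s⁻¹

Step 1: Use the Arrhenius equation: k = A × exp(-Eₐ/RT)
Step 2: Convert Eₐ to J/mol: 52.5 kJ/mol = 52500 J/mol
Step 3: Calculate the exponent: -Eₐ/(RT) = -52500/(8.314 × 306) = -20.63611
Step 4: k = 1.64e+10 × exp(-20.63611)
Step 5: k = 1.64e+10 × 1.09107e-09 = 1.7894e+01 s⁻¹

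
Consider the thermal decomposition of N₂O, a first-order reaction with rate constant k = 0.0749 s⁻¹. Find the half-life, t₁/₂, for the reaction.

9.254 s

Step 1: For a first-order reaction, t₁/₂ = ln(2)/k
Step 2: t₁/₂ = ln(2)/0.0749
Step 3: t₁/₂ = 0.6931/0.0749 = 9.254 s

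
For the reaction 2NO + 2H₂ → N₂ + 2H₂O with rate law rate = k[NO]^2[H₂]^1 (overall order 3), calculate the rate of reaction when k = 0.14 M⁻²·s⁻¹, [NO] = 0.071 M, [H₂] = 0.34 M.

0.00024 M/s

Step 1: The rate law is rate = k[NO]^2[H₂]^1, overall order = 2+1 = 3
Step 2: Substitute values: rate = 0.14 × (0.071)^2 × (0.34)^1
Step 3: rate = 0.14 × 0.005041 × 0.34 = 0.000239952 M/s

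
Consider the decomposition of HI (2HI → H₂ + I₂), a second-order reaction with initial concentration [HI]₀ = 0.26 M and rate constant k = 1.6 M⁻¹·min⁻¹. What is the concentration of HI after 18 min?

0.03063 M

Step 1: For a second-order reaction: 1/[HI] = 1/[HI]₀ + kt
Step 2: 1/[HI] = 1/0.26 + 1.6 × 18
Step 3: 1/[HI] = 3.846 + 28.8 = 32.65
Step 4: [HI] = 1/32.65 = 0.03063 M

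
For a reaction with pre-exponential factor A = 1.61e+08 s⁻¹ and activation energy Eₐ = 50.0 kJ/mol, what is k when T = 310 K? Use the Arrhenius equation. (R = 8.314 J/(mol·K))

6.05e-01 s⁻¹

Step 1: Use the Arrhenius equation: k = A × exp(-Eₐ/RT)
Step 2: Convert Eₐ to J/mol: 50.0 kJ/mol = 50000 J/mol
Step 3: Calculate the exponent: -Eₐ/(RT) = -50000/(8.314 × 310) = -19.39985
Step 4: k = 1.61e+08 × exp(-19.39985)
Step 5: k = 1.61e+08 × 3.75623e-09 = 6.0475e-01 s⁻¹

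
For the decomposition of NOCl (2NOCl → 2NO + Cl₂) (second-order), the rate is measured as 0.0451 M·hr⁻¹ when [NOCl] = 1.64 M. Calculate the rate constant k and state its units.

0.01677 M⁻¹·hr⁻¹

Step 1: rate = k[NOCl]^2, so k = rate / [NOCl]^2.
Step 2: k = 0.0451 / (1.64)^2 = 0.0451 / 2.69.
Step 3: k = 0.01677 M⁻¹·hr⁻¹.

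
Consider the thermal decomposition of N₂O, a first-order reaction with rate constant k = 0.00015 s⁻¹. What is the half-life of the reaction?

4621 s

Step 1: For a first-order reaction, t₁/₂ = ln(2)/k
Step 2: t₁/₂ = ln(2)/0.00015
Step 3: t₁/₂ = 0.6931/0.00015 = 4621 s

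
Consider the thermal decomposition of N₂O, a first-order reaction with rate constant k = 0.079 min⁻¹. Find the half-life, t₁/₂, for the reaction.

8.774 min

Step 1: For a first-order reaction, t₁/₂ = ln(2)/k
Step 2: t₁/₂ = ln(2)/0.079
Step 3: t₁/₂ = 0.6931/0.079 = 8.774 min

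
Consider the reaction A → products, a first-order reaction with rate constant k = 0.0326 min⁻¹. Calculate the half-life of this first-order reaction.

21.26 min

Step 1: For a first-order reaction, t₁/₂ = ln(2)/k
Step 2: t₁/₂ = ln(2)/0.0326
Step 3: t₁/₂ = 0.6931/0.0326 = 21.26 min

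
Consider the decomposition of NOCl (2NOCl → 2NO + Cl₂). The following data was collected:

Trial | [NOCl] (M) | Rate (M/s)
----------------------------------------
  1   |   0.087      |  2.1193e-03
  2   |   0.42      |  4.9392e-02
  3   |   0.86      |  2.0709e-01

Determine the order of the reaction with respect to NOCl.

second order (2)

Step 1: Compare trials to find order n where rate₂/rate₁ = ([NOCl]₂/[NOCl]₁)^n
Step 2: rate₂/rate₁ = 4.9392e-02/2.1193e-03 = 23.31
Step 3: [NOCl]₂/[NOCl]₁ = 0.42/0.087 = 4.828
Step 4: n = ln(23.31)/ln(4.828) = 2.00 ≈ 2
Step 5: The reaction is second order in NOCl.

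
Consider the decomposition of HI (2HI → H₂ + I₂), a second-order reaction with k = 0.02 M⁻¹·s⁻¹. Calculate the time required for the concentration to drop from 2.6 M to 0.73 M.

49.26 s

Step 1: For second-order: t = (1/[HI] - 1/[HI]₀)/k
Step 2: t = (1/0.73 - 1/2.6)/0.02
Step 3: t = (1.37 - 0.3846)/0.02
Step 4: t = 0.9852/0.02 = 49.26 s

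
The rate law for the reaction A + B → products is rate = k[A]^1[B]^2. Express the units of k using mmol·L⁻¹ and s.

(mmol·L⁻¹)⁻²·s⁻¹

Step 1: Overall order = 1 + 2 = 3.
Step 2: rate has units mmol·L⁻¹·s⁻¹; [A]^1[B]^2 has units (mmol·L⁻¹)^3.
Step 3: k = rate/([A]^1[B]^2), so units of k = (mmol·L⁻¹)^(1-3)·s⁻¹ = (mmol·L⁻¹)⁻²·s⁻¹.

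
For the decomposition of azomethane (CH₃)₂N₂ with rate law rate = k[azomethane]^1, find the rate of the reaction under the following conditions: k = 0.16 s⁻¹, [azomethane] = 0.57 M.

0.0912 M/s

Step 1: Identify the rate law: rate = k[azomethane]^1
Step 2: Substitute values: rate = 0.16 × (0.57)^1
Step 3: Calculate: rate = 0.16 × 0.57 = 0.0912 M/s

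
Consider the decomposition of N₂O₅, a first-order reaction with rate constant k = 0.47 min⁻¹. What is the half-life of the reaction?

1.475 min

Step 1: For a first-order reaction, t₁/₂ = ln(2)/k
Step 2: t₁/₂ = ln(2)/0.47
Step 3: t₁/₂ = 0.6931/0.47 = 1.475 min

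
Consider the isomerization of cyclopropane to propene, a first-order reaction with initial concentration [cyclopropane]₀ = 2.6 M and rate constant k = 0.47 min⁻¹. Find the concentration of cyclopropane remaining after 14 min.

0.003608 M

Step 1: For a first-order reaction: [cyclopropane] = [cyclopropane]₀ × e^(-kt)
Step 2: [cyclopropane] = 2.6 × e^(-0.47 × 14)
Step 3: [cyclopropane] = 2.6 × e^(-6.58)
Step 4: [cyclopropane] = 2.6 × 0.00138785 = 0.003608 M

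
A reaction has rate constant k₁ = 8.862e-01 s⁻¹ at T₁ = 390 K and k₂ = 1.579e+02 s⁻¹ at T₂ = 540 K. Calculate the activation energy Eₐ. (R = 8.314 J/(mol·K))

60.5 kJ/mol

Step 1: Use the two-temperature Arrhenius form: ln(k₂/k₁) = -Eₐ/R × (1/T₂ - 1/T₁)
Step 2: ln(k₂/k₁) = ln(1.579e+02/8.862e-01) = ln(178.176) = 5.18277
Step 3: 1/T₂ - 1/T₁ = 1/540 - 1/390 = -7.122507e-04 K⁻¹
Step 4: Eₐ = -R × ln(k₂/k₁) / (1/T₂ - 1/T₁) = -8.314 × 5.18277 / -7.122507e-04
Step 5: Eₐ = 6.0498e+04 J/mol = 60.5 kJ/mol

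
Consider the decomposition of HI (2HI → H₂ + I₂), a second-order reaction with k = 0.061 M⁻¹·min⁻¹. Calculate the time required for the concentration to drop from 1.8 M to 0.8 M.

11.38 min

Step 1: For second-order: t = (1/[HI] - 1/[HI]₀)/k
Step 2: t = (1/0.8 - 1/1.8)/0.061
Step 3: t = (1.25 - 0.5556)/0.061
Step 4: t = 0.6944/0.061 = 11.38 min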